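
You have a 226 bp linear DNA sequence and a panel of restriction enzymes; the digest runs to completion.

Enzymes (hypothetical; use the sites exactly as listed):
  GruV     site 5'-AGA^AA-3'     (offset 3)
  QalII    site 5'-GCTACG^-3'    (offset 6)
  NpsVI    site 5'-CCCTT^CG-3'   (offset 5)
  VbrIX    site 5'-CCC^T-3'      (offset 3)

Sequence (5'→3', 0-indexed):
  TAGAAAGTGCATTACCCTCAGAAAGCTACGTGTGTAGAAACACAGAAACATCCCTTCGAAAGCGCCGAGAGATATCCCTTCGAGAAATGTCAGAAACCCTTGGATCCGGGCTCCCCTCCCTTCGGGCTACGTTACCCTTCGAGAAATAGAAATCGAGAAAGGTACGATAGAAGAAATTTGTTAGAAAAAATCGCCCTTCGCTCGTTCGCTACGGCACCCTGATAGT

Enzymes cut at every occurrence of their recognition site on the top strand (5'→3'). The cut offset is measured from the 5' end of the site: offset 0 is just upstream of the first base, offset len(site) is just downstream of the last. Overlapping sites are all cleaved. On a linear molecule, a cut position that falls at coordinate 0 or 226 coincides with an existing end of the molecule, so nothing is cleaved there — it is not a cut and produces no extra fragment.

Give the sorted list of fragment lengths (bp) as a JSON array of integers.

Scan for sites:
  GruV AGAAA/3: at [1, 19, 35, 43, 82, 91, 141, 147, 155, 171, 182] ⇒ [4, 22, 38, 46, 85, 94, 144, 150, 158, 174, 185]
  QalII GCTACG/6: at [24, 125, 207] ⇒ [30, 131, 213]
  NpsVI CCCTTCG/5: at [51, 75, 117, 134, 193] ⇒ [56, 80, 122, 139, 198]
  VbrIX CCCT/3: at [14, 51, 75, 96, 113, 117, 134, 193, 216] ⇒ [17, 54, 78, 99, 116, 120, 137, 196, 219]

All cut coordinates (distinct, sorted): [4, 17, 22, 30, 38, 46, 54, 56, 78, 80, 85, 94, 99, 116, 120, 122, 131, 137, 139, 144, 150, 158, 174, 185, 196, 198, 213, 219]

Fragment lengths:
  [0,4): 4 bp
  [4,17): 13 bp
  [17,22): 5 bp
  [22,30): 8 bp
  [30,38): 8 bp
  [38,46): 8 bp
  [46,54): 8 bp
  [54,56): 2 bp
  [56,78): 22 bp
  [78,80): 2 bp
  [80,85): 5 bp
  [85,94): 9 bp
  [94,99): 5 bp
  [99,116): 17 bp
  [116,120): 4 bp
  [120,122): 2 bp
  [122,131): 9 bp
  [131,137): 6 bp
  [137,139): 2 bp
  [139,144): 5 bp
  [144,150): 6 bp
  [150,158): 8 bp
  [158,174): 16 bp
  [174,185): 11 bp
  [185,196): 11 bp
  [196,198): 2 bp
  [198,213): 15 bp
  [213,219): 6 bp
  [219,226): 7 bp

[2,2,2,2,2,4,4,5,5,5,5,6,6,6,7,8,8,8,8,8,9,9,11,11,13,15,16,17,22]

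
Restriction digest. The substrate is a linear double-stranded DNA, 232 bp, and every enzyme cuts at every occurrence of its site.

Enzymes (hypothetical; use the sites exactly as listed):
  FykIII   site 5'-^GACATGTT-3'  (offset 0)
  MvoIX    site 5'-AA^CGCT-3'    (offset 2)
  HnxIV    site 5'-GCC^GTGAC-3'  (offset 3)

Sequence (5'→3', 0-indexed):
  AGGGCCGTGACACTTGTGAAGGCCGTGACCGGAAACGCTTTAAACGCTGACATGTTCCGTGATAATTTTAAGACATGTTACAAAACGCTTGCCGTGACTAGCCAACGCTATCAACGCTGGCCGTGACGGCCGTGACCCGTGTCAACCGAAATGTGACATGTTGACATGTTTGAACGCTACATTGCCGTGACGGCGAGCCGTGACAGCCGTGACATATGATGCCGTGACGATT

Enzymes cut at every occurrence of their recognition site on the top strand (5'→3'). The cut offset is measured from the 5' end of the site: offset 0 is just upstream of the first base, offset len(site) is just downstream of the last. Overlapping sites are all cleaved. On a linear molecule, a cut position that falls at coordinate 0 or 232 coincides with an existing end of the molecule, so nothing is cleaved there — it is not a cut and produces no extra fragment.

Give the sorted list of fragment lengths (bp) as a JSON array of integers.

[4,6,8,8,8,9,9,9,9,9,11,12,12,12,13,14,15,18,23,23]

Per-enzyme occurrences:
  FykIII GACATGTT/0: at [48, 71, 154, 162] ⇒ [48, 71, 154, 162]
  MvoIX AACGCT/2: at [33, 42, 83, 103, 112, 172] ⇒ [35, 44, 85, 105, 114, 174]
  HnxIV GCCGTGAC/3: at [3, 21, 90, 119, 128, 183, 196, 205, 220] ⇒ [6, 24, 93, 122, 131, 186, 199, 208, 223]

Pooled cuts: [6, 24, 35, 44, 48, 71, 85, 93, 105, 114, 122, 131, 154, 162, 174, 186, 199, 208, 223]

Fragment lengths:
  [0,6): 6 bp
  [6,24): 18 bp
  [24,35): 11 bp
  [35,44): 9 bp
  [44,48): 4 bp
  [48,71): 23 bp
  [71,85): 14 bp
  [85,93): 8 bp
  [93,105): 12 bp
  [105,114): 9 bp
  [114,122): 8 bp
  [122,131): 9 bp
  [131,154): 23 bp
  [154,162): 8 bp
  [162,174): 12 bp
  [174,186): 12 bp
  [186,199): 13 bp
  [199,208): 9 bp
  [208,223): 15 bp
  [223,232): 9 bp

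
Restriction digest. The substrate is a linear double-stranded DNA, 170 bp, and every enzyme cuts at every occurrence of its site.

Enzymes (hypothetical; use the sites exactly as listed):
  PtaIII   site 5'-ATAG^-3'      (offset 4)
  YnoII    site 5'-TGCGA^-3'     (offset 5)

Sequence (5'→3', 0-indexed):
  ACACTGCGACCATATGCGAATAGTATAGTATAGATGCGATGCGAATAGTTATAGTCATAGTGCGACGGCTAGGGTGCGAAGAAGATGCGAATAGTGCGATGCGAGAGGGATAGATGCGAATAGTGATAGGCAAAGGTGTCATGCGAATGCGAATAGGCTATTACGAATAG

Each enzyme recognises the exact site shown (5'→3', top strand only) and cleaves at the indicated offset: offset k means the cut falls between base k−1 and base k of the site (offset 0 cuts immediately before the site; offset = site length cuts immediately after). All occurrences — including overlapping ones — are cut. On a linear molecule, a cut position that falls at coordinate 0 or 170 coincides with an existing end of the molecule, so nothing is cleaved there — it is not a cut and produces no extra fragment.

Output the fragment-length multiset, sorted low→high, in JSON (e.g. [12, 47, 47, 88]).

Per-enzyme occurrences:
  PtaIII (ATAG, off=4): starts [19, 24, 29, 44, 50, 56, 90, 109, 119, 125, 152, 166] → cuts [23, 28, 33, 48, 54, 60, 94, 113, 123, 129, 156] (position 170 is a terminus of the linear molecule — no cut)
  YnoII (TGCGA, off=5): starts [4, 14, 34, 39, 60, 74, 85, 94, 99, 114, 141, 147] → cuts [9, 19, 39, 44, 65, 79, 90, 99, 104, 119, 146, 152]

All cut coordinates (distinct, sorted): [9, 19, 23, 28, 33, 39, 44, 48, 54, 60, 65, 79, 90, 94, 99, 104, 113, 119, 123, 129, 146, 152, 156]

Fragment lengths:
  [0,9): 9 bp
  [9,19): 10 bp
  [19,23): 4 bp
  [23,28): 5 bp
  [28,33): 5 bp
  [33,39): 6 bp
  [39,44): 5 bp
  [44,48): 4 bp
  [48,54): 6 bp
  [54,60): 6 bp
  [60,65): 5 bp
  [65,79): 14 bp
  [79,90): 11 bp
  [90,94): 4 bp
  [94,99): 5 bp
  [99,104): 5 bp
  [104,113): 9 bp
  [113,119): 6 bp
  [119,123): 4 bp
  [123,129): 6 bp
  [129,146): 17 bp
  [146,152): 6 bp
  [152,156): 4 bp
  [156,170): 14 bp

[4,4,4,4,4,5,5,5,5,5,5,6,6,6,6,6,6,9,9,10,11,14,14,17]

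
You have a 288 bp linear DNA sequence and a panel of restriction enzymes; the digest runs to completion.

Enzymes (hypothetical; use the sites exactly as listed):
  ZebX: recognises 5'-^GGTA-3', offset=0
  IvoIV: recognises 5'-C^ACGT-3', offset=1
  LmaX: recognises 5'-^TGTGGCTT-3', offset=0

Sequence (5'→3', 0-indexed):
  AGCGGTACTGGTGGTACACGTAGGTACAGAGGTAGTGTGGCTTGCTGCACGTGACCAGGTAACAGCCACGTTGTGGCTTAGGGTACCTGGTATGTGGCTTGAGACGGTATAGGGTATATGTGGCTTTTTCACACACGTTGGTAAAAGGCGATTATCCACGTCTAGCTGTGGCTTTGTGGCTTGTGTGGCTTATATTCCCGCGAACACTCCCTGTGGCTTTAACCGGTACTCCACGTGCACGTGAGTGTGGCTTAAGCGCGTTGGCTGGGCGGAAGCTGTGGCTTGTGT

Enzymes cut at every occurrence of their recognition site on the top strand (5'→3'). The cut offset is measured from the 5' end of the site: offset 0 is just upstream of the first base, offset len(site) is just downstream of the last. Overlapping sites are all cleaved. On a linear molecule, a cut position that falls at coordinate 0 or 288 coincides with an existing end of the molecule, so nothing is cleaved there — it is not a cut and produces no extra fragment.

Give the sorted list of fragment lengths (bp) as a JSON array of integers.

[3,4,4,5,5,5,5,6,6,7,7,7,8,8,8,9,9,9,9,10,10,12,13,13,13,16,18,28,31]

Scan for sites:
  ZebX GGTA/0: at [3, 12, 22, 30, 57, 81, 88, 105, 112, 139, 224] ⇒ [3, 12, 22, 30, 57, 81, 88, 105, 112, 139, 224]
  IvoIV CACGT/1: at [16, 47, 66, 133, 156, 231, 237] ⇒ [17, 48, 67, 134, 157, 232, 238]
  LmaX TGTGGCTT/0: at [35, 71, 92, 118, 166, 174, 183, 211, 245, 276] ⇒ [35, 71, 92, 118, 166, 174, 183, 211, 245, 276]

All cut coordinates (distinct, sorted): [3, 12, 17, 22, 30, 35, 48, 57, 67, 71, 81, 88, 92, 105, 112, 118, 134, 139, 157, 166, 174, 183, 211, 224, 232, 238, 245, 276]

Fragments:
  [0,3): 3 bp
  [3,12): 9 bp
  [12,17): 5 bp
  [17,22): 5 bp
  [22,30): 8 bp
  [30,35): 5 bp
  [35,48): 13 bp
  [48,57): 9 bp
  [57,67): 10 bp
  [67,71): 4 bp
  [71,81): 10 bp
  [81,88): 7 bp
  [88,92): 4 bp
  [92,105): 13 bp
  [105,112): 7 bp
  [112,118): 6 bp
  [118,134): 16 bp
  [134,139): 5 bp
  [139,157): 18 bp
  [157,166): 9 bp
  [166,174): 8 bp
  [174,183): 9 bp
  [183,211): 28 bp
  [211,224): 13 bp
  [224,232): 8 bp
  [232,238): 6 bp
  [238,245): 7 bp
  [245,276): 31 bp
  [276,288): 12 bp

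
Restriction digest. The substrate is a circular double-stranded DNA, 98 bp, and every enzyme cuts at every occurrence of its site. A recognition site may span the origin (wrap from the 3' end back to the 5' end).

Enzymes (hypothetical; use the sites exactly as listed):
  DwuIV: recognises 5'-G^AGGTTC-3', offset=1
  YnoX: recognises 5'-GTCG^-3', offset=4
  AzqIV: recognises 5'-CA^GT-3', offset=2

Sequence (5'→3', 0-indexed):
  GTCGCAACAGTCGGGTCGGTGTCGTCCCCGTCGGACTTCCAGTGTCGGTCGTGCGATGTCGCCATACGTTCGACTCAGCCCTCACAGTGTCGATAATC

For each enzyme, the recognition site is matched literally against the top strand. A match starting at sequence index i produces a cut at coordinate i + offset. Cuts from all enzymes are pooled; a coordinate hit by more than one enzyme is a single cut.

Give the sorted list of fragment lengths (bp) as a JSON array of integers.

[4,4,5,5,6,6,6,8,9,10,10,25]

Scan for sites:
  DwuIV (GAGGTTC, off=1): no sites
  YnoX GTCG/4: at [0, 9, 14, 20, 29, 43, 47, 57, 88] ⇒ [4, 13, 18, 24, 33, 47, 51, 61, 92]
  AzqIV CAGT/2: at [7, 39, 84] ⇒ [9, 41, 86]

Pooled cuts: [4, 9, 13, 18, 24, 33, 41, 47, 51, 61, 86, 92]

Fragments:
  4→9: 5 bp
  9→13: 4 bp
  13→18: 5 bp
  18→24: 6 bp
  24→33: 9 bp
  33→41: 8 bp
  41→47: 6 bp
  47→51: 4 bp
  51→61: 10 bp
  61→86: 25 bp
  86→92: 6 bp
  92→4 (wrap): 98-92+4 = 10 bp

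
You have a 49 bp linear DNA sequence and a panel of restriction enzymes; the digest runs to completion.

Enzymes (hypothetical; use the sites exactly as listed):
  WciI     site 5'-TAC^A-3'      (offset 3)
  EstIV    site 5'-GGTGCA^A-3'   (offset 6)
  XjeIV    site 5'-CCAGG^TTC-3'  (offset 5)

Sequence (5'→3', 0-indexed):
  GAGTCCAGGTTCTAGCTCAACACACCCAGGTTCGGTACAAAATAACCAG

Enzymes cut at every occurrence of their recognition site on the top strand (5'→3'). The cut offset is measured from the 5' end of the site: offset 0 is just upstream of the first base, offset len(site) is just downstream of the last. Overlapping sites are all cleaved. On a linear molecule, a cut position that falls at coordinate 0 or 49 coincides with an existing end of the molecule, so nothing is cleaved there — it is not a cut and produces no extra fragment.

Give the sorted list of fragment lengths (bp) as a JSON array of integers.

[8,9,11,21]

Scan for sites:
  WciI (TACA, off=3): starts [35] → cuts [38]
  EstIV (GGTGCAA, off=6): no sites
  XjeIV (CCAGGTTC, off=5): starts [4, 25] → cuts [9, 30]

Pooled cuts: [9, 30, 38]

Fragments:
  [0,9): 9 bp
  [9,30): 21 bp
  [30,38): 8 bp
  [38,49): 11 bp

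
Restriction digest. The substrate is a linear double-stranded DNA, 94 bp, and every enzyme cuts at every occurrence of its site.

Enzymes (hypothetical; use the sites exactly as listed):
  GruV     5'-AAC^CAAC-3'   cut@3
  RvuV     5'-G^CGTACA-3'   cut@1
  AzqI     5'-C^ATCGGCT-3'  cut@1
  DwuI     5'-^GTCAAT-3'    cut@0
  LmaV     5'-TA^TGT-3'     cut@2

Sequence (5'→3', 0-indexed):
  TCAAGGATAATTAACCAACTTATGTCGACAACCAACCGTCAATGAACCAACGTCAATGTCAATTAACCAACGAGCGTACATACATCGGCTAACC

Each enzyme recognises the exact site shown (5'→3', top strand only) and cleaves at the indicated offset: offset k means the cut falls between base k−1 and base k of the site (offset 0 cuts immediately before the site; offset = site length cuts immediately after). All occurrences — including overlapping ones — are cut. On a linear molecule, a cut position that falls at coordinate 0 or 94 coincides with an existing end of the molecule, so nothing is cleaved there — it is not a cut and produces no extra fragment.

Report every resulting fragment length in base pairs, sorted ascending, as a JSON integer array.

[4,5,6,7,7,9,10,10,10,11,15]

Scan for sites:
  GruV AACCAAC/3: at [12, 29, 44, 64] ⇒ [15, 32, 47, 67]
  RvuV GCGTACA/1: at [73] ⇒ [74]
  AzqI CATCGGCT/1: at [82] ⇒ [83]
  DwuI GTCAAT/0: at [37, 51, 57] ⇒ [37, 51, 57]
  LmaV TATGT/2: at [20] ⇒ [22]

All cut coordinates (distinct, sorted): [15, 22, 32, 37, 47, 51, 57, 67, 74, 83]

Fragments:
  [0,15): 15 bp
  [15,22): 7 bp
  [22,32): 10 bp
  [32,37): 5 bp
  [37,47): 10 bp
  [47,51): 4 bp
  [51,57): 6 bp
  [57,67): 10 bp
  [67,74): 7 bp
  [74,83): 9 bp
  [83,94): 11 bp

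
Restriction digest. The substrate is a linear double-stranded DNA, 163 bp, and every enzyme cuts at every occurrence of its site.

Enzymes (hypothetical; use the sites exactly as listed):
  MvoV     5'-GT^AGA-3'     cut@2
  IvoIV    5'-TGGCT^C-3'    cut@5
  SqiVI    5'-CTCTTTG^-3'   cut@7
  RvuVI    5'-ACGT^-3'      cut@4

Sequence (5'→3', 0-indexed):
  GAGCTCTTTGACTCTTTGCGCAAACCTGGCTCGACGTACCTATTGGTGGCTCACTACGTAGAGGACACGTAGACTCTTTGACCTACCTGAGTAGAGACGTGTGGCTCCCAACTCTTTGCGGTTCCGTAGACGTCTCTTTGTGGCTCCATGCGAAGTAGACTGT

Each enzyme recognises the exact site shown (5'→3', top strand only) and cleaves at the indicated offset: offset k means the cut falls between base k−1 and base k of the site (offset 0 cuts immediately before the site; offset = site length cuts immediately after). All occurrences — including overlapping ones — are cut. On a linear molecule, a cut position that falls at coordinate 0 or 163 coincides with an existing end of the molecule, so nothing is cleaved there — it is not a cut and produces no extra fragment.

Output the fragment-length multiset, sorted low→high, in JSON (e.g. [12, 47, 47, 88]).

Scan for sites:
  MvoV GTAGA/2: at [57, 68, 90, 125, 154] ⇒ [59, 70, 92, 127, 156]
  IvoIV TGGCTC/5: at [26, 46, 101, 140] ⇒ [31, 51, 106, 145]
  SqiVI CTCTTTG/7: at [3, 11, 73, 111, 133] ⇒ [10, 18, 80, 118, 140]
  RvuVI ACGT/4: at [33, 55, 66, 96, 129] ⇒ [37, 59, 70, 100, 133]

All cut coordinates (distinct, sorted): [10, 18, 31, 37, 51, 59, 70, 80, 92, 100, 106, 118, 127, 133, 140, 145, 156]

Fragment lengths:
  [0,10): 10 bp
  [10,18): 8 bp
  [18,31): 13 bp
  [31,37): 6 bp
  [37,51): 14 bp
  [51,59): 8 bp
  [59,70): 11 bp
  [70,80): 10 bp
  [80,92): 12 bp
  [92,100): 8 bp
  [100,106): 6 bp
  [106,118): 12 bp
  [118,127): 9 bp
  [127,133): 6 bp
  [133,140): 7 bp
  [140,145): 5 bp
  [145,156): 11 bp
  [156,163): 7 bp

[5,6,6,6,7,7,8,8,8,9,10,10,11,11,12,12,13,14]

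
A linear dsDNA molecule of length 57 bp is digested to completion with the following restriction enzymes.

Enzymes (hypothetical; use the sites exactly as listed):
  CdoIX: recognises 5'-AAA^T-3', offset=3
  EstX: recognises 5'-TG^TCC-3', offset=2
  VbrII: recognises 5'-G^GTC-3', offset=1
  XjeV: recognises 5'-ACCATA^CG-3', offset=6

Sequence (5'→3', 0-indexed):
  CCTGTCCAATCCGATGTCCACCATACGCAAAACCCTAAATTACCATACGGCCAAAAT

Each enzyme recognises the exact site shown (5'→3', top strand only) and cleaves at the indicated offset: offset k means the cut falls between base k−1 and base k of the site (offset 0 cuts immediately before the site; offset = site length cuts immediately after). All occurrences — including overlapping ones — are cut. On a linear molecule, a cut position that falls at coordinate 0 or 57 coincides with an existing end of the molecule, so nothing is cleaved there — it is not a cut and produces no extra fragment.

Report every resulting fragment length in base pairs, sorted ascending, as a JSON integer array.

[1,4,8,9,9,12,14]

Scan for sites:
  CdoIX (AAAT, off=3): starts [36, 53] → cuts [39, 56]
  EstX (TGTCC, off=2): starts [2, 14] → cuts [4, 16]
  VbrII (GGTC, off=1): no sites
  XjeV (ACCATACG, off=6): starts [19, 41] → cuts [25, 47]

All cut coordinates (distinct, sorted): [4, 16, 25, 39, 47, 56]

Fragment lengths:
  [0,4): 4 bp
  [4,16): 12 bp
  [16,25): 9 bp
  [25,39): 14 bp
  [39,47): 8 bp
  [47,56): 9 bp
  [56,57): 1 bp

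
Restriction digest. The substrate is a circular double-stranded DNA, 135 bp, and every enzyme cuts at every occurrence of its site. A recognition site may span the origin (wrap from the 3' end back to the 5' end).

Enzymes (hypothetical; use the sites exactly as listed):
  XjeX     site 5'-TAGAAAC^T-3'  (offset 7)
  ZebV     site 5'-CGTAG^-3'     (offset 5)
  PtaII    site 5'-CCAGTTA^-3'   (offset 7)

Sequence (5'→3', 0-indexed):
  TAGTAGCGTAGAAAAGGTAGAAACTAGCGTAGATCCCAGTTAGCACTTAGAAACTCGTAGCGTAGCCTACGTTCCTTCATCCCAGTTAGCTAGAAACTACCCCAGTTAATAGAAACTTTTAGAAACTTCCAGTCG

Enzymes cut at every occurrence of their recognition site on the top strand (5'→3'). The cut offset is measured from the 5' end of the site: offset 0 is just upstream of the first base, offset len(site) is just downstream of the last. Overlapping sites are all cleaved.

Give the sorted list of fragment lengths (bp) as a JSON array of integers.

[5,6,8,8,8,9,10,10,11,12,12,13,23]

Site scan:
  XjeX (TAGAAACT, off=7): starts [17, 47, 90, 109, 119] → cuts [24, 54, 97, 116, 126]
  ZebV (CGTAG, off=5): starts [6, 27, 55, 60, 133] → cuts [3, 11, 32, 60, 65]
  PtaII (CCAGTTA, off=7): starts [35, 81, 101] → cuts [42, 88, 108]

Pooled cuts: [3, 11, 24, 32, 42, 54, 60, 65, 88, 97, 108, 116, 126]

Fragments:
  3→11: 8 bp
  11→24: 13 bp
  24→32: 8 bp
  32→42: 10 bp
  42→54: 12 bp
  54→60: 6 bp
  60→65: 5 bp
  65→88: 23 bp
  88→97: 9 bp
  97→108: 11 bp
  108→116: 8 bp
  116→126: 10 bp
  126→3 (wrap): 135-126+3 = 12 bp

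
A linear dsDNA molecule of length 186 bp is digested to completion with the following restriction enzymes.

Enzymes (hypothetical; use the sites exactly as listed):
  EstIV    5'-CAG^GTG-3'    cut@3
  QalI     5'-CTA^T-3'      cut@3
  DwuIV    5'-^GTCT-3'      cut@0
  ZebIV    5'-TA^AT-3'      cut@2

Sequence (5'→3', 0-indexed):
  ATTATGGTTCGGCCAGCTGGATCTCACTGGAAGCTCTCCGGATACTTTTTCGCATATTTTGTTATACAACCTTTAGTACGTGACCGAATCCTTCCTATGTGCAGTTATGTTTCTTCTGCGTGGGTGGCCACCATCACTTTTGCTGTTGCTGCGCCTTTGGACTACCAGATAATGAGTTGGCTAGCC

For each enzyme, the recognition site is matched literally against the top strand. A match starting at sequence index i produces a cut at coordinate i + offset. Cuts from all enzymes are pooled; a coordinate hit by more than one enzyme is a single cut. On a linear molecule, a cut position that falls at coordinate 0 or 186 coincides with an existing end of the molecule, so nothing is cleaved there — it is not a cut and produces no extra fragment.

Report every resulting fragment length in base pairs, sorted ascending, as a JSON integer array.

[15,74,97]

Site scan:
  EstIV (CAGGTG, off=3): no sites
  QalI CTAT/3: at [94] ⇒ [97]
  DwuIV (GTCT, off=0): no sites
  ZebIV TAAT/2: at [169] ⇒ [171]

All cut coordinates (distinct, sorted): [97, 171]

Fragments:
  [0,97): 97 bp
  [97,171): 74 bp
  [171,186): 15 bp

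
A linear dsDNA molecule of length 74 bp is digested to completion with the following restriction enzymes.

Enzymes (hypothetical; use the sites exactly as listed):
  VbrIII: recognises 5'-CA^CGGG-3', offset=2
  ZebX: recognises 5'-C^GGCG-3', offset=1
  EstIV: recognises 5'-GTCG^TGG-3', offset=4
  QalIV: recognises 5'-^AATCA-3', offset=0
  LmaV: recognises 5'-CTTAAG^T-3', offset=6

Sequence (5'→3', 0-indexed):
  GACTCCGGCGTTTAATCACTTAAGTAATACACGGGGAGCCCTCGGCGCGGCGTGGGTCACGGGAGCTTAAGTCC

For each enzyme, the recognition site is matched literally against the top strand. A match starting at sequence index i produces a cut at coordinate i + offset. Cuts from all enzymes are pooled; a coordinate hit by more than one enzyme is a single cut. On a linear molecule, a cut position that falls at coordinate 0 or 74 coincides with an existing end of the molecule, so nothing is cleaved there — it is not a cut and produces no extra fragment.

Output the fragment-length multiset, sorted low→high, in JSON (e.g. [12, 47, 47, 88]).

[3,5,6,7,7,11,11,12,12]

Scan for sites:
  VbrIII (CACGGG, off=2): starts [29, 57] → cuts [31, 59]
  ZebX (CGGCG, off=1): starts [5, 42, 47] → cuts [6, 43, 48]
  EstIV (GTCGTGG, off=4): no sites
  QalIV (AATCA, off=0): starts [13] → cuts [13]
  LmaV (CTTAAGT, off=6): starts [18, 65] → cuts [24, 71]

Pooled cuts: [6, 13, 24, 31, 43, 48, 59, 71]

Fragment lengths:
  [0,6): 6 bp
  [6,13): 7 bp
  [13,24): 11 bp
  [24,31): 7 bp
  [31,43): 12 bp
  [43,48): 5 bp
  [48,59): 11 bp
  [59,71): 12 bp
  [71,74): 3 bp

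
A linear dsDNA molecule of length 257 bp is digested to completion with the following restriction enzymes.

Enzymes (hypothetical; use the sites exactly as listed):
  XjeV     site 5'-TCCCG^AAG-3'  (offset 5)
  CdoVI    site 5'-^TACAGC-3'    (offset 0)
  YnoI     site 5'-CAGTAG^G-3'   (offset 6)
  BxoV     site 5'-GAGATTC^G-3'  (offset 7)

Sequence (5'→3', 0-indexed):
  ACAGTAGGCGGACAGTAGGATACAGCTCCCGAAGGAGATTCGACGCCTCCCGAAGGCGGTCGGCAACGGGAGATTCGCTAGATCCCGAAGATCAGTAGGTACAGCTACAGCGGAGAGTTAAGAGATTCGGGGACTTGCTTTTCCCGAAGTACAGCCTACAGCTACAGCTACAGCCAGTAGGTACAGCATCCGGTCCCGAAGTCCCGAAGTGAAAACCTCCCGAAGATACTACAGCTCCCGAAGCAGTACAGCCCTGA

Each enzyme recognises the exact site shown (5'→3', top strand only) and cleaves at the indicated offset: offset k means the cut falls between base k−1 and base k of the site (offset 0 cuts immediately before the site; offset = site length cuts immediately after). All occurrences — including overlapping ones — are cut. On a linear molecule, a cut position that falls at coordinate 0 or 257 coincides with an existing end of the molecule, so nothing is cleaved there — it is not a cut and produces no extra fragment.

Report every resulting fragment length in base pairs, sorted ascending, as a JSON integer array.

[1,1,2,3,6,6,6,6,7,7,7,8,10,11,11,11,11,11,11,11,12,16,17,18,23,24]

Scan for sites:
  XjeV (TCCCGAAG, off=5): starts [26, 47, 82, 141, 193, 201, 217, 235] → cuts [31, 52, 87, 146, 198, 206, 222, 240]
  CdoVI (TACAGC, off=0): starts [20, 99, 105, 149, 156, 162, 168, 181, 229, 246] → cuts [20, 99, 105, 149, 156, 162, 168, 181, 229, 246]
  YnoI (CAGTAGG, off=6): starts [1, 12, 92, 174] → cuts [7, 18, 98, 180]
  BxoV (GAGATTCG, off=7): starts [34, 69, 121] → cuts [41, 76, 128]

Pooled cuts: [7, 18, 20, 31, 41, 52, 76, 87, 98, 99, 105, 128, 146, 149, 156, 162, 168, 180, 181, 198, 206, 222, 229, 240, 246]

Fragments:
  [0,7): 7 bp
  [7,18): 11 bp
  [18,20): 2 bp
  [20,31): 11 bp
  [31,41): 10 bp
  [41,52): 11 bp
  [52,76): 24 bp
  [76,87): 11 bp
  [87,98): 11 bp
  [98,99): 1 bp
  [99,105): 6 bp
  [105,128): 23 bp
  [128,146): 18 bp
  [146,149): 3 bp
  [149,156): 7 bp
  [156,162): 6 bp
  [162,168): 6 bp
  [168,180): 12 bp
  [180,181): 1 bp
  [181,198): 17 bp
  [198,206): 8 bp
  [206,222): 16 bp
  [222,229): 7 bp
  [229,240): 11 bp
  [240,246): 6 bp
  [246,257): 11 bp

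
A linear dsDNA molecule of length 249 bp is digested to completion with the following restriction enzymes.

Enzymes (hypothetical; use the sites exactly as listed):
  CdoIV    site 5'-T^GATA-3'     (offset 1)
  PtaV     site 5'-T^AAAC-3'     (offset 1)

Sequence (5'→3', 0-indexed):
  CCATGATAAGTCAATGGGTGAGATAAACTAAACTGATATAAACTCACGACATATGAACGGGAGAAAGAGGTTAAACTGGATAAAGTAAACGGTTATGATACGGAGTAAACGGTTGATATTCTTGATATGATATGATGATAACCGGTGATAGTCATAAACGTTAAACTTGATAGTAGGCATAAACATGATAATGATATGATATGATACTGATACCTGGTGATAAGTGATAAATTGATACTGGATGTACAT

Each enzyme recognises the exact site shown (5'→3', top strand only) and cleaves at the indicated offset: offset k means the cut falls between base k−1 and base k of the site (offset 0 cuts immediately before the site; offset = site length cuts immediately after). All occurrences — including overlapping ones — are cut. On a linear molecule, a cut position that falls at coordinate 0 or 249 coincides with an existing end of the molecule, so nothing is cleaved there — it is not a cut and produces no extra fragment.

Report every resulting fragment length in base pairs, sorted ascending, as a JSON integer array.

Per-enzyme occurrences:
  CdoIV TGATA/1: at [3, 33, 95, 113, 122, 127, 135, 145, 167, 185, 191, 196, 201, 207, 217, 224, 232] ⇒ [4, 34, 96, 114, 123, 128, 136, 146, 168, 186, 192, 197, 202, 208, 218, 225, 233]
  PtaV TAAAC/1: at [23, 28, 38, 71, 85, 105, 154, 161, 179] ⇒ [24, 29, 39, 72, 86, 106, 155, 162, 180]

Pooled cuts: [4, 24, 29, 34, 39, 72, 86, 96, 106, 114, 123, 128, 136, 146, 155, 162, 168, 180, 186, 192, 197, 202, 208, 218, 225, 233]

Fragments:
  [0,4): 4 bp
  [4,24): 20 bp
  [24,29): 5 bp
  [29,34): 5 bp
  [34,39): 5 bp
  [39,72): 33 bp
  [72,86): 14 bp
  [86,96): 10 bp
  [96,106): 10 bp
  [106,114): 8 bp
  [114,123): 9 bp
  [123,128): 5 bp
  [128,136): 8 bp
  [136,146): 10 bp
  [146,155): 9 bp
  [155,162): 7 bp
  [162,168): 6 bp
  [168,180): 12 bp
  [180,186): 6 bp
  [186,192): 6 bp
  [192,197): 5 bp
  [197,202): 5 bp
  [202,208): 6 bp
  [208,218): 10 bp
  [218,225): 7 bp
  [225,233): 8 bp
  [233,249): 16 bp

[4,5,5,5,5,5,5,6,6,6,6,7,7,8,8,8,9,9,10,10,10,10,12,14,16,20,33]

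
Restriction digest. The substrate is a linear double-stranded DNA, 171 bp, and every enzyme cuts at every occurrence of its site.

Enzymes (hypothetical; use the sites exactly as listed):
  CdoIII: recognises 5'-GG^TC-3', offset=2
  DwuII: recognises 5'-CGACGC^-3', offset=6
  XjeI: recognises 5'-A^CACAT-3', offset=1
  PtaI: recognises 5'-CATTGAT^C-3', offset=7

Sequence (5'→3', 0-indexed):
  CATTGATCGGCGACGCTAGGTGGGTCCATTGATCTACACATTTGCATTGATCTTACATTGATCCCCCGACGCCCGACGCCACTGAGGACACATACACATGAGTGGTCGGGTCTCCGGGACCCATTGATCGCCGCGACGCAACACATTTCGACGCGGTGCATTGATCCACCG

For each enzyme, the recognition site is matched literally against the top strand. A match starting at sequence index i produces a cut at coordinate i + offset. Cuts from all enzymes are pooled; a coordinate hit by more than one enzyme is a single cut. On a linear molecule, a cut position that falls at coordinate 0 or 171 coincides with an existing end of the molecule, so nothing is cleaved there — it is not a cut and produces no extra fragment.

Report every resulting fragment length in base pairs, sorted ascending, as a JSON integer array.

Per-enzyme occurrences:
  CdoIII GGTC/2: at [22, 103, 108] ⇒ [24, 105, 110]
  DwuII CGACGC/6: at [10, 66, 73, 133, 148] ⇒ [16, 72, 79, 139, 154]
  XjeI ACACAT/1: at [35, 87, 93, 140] ⇒ [36, 88, 94, 141]
  PtaI CATTGATC/7: at [0, 26, 44, 55, 121, 158] ⇒ [7, 33, 51, 62, 128, 165]

All cut coordinates (distinct, sorted): [7, 16, 24, 33, 36, 51, 62, 72, 79, 88, 94, 105, 110, 128, 139, 141, 154, 165]

Fragments:
  [0,7): 7 bp
  [7,16): 9 bp
  [16,24): 8 bp
  [24,33): 9 bp
  [33,36): 3 bp
  [36,51): 15 bp
  [51,62): 11 bp
  [62,72): 10 bp
  [72,79): 7 bp
  [79,88): 9 bp
  [88,94): 6 bp
  [94,105): 11 bp
  [105,110): 5 bp
  [110,128): 18 bp
  [128,139): 11 bp
  [139,141): 2 bp
  [141,154): 13 bp
  [154,165): 11 bp
  [165,171): 6 bp

[2,3,5,6,6,7,7,8,9,9,9,10,11,11,11,11,13,15,18]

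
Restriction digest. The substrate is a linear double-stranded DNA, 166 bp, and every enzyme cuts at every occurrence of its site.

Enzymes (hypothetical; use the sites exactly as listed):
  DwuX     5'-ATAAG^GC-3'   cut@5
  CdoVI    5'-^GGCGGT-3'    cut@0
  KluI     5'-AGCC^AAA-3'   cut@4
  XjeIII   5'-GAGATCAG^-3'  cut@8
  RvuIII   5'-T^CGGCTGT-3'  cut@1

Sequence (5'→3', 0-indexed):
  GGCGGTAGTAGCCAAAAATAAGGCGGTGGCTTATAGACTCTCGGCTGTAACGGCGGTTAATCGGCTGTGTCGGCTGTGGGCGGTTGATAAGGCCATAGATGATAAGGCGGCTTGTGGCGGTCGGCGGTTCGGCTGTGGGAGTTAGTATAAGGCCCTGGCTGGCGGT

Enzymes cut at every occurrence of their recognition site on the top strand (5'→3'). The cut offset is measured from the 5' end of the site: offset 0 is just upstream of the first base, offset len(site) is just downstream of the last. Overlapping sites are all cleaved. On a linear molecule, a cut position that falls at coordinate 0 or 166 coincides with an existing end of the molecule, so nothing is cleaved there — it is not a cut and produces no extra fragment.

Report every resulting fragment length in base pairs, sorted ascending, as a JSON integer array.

[1,6,7,7,8,8,9,9,9,10,10,13,13,15,19,22]

Scan for sites:
  DwuX (ATAAGGC, off=5): starts [17, 86, 101, 146] → cuts [22, 91, 106, 151]
  CdoVI (GGCGGT, off=0): starts [0, 21, 51, 78, 115, 122, 160] → cuts [21, 51, 78, 115, 122, 160] (position 0 is a terminus of the linear molecule — no cut)
  KluI (AGCCAAA, off=4): starts [9] → cuts [13]
  XjeIII (GAGATCAG, off=8): no sites
  RvuIII (TCGGCTGT, off=1): starts [40, 60, 69, 128] → cuts [41, 61, 70, 129]

Pooled cuts: [13, 21, 22, 41, 51, 61, 70, 78, 91, 106, 115, 122, 129, 151, 160]

Fragment lengths:
  [0,13): 13 bp
  [13,21): 8 bp
  [21,22): 1 bp
  [22,41): 19 bp
  [41,51): 10 bp
  [51,61): 10 bp
  [61,70): 9 bp
  [70,78): 8 bp
  [78,91): 13 bp
  [91,106): 15 bp
  [106,115): 9 bp
  [115,122): 7 bp
  [122,129): 7 bp
  [129,151): 22 bp
  [151,160): 9 bp
  [160,166): 6 bp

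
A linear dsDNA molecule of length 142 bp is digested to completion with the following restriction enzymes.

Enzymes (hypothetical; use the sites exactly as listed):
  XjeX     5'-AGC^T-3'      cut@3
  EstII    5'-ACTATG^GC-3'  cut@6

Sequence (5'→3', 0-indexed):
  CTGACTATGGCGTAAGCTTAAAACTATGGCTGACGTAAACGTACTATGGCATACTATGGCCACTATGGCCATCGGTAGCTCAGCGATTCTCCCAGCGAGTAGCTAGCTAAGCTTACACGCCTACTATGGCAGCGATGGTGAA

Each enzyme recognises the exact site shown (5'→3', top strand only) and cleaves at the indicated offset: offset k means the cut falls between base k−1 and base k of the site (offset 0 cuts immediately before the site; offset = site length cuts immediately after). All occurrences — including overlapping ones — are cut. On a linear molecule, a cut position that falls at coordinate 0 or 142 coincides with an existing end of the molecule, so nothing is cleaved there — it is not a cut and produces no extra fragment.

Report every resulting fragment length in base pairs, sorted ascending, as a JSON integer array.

Site scan:
  XjeX AGCT/3: at [14, 76, 100, 104, 109] ⇒ [17, 79, 103, 107, 112]
  EstII ACTATGGC/6: at [3, 22, 42, 52, 61, 122] ⇒ [9, 28, 48, 58, 67, 128]

Pooled cuts: [9, 17, 28, 48, 58, 67, 79, 103, 107, 112, 128]

Fragments:
  [0,9): 9 bp
  [9,17): 8 bp
  [17,28): 11 bp
  [28,48): 20 bp
  [48,58): 10 bp
  [58,67): 9 bp
  [67,79): 12 bp
  [79,103): 24 bp
  [103,107): 4 bp
  [107,112): 5 bp
  [112,128): 16 bp
  [128,142): 14 bp

[4,5,8,9,9,10,11,12,14,16,20,24]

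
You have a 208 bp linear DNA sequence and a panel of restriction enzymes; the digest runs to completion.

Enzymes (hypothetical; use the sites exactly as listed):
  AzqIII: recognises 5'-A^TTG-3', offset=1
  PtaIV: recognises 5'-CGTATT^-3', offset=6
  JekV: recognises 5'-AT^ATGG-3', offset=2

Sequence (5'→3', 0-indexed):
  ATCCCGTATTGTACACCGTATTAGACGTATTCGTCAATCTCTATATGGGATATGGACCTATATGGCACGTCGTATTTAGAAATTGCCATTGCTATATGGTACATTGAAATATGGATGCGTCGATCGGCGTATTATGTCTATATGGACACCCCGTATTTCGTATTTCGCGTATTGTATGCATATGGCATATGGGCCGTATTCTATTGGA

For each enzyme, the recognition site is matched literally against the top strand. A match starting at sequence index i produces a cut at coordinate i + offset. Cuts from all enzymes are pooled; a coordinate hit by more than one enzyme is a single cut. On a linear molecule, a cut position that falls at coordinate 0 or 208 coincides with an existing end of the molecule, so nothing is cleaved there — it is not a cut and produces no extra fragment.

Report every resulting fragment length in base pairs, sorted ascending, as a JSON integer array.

Scan for sites:
  AzqIII ATTG/1: at [7, 81, 87, 102, 170, 202] ⇒ [8, 82, 88, 103, 171, 203]
  PtaIV CGTATT/6: at [4, 16, 25, 70, 127, 151, 158, 167, 194] ⇒ [10, 22, 31, 76, 133, 157, 164, 173, 200]
  JekV ATATGG/2: at [42, 49, 59, 93, 108, 139, 179, 186] ⇒ [44, 51, 61, 95, 110, 141, 181, 188]

All cut coordinates (distinct, sorted): [8, 10, 22, 31, 44, 51, 61, 76, 82, 88, 95, 103, 110, 133, 141, 157, 164, 171, 173, 181, 188, 200, 203]

Fragment lengths:
  [0,8): 8 bp
  [8,10): 2 bp
  [10,22): 12 bp
  [22,31): 9 bp
  [31,44): 13 bp
  [44,51): 7 bp
  [51,61): 10 bp
  [61,76): 15 bp
  [76,82): 6 bp
  [82,88): 6 bp
  [88,95): 7 bp
  [95,103): 8 bp
  [103,110): 7 bp
  [110,133): 23 bp
  [133,141): 8 bp
  [141,157): 16 bp
  [157,164): 7 bp
  [164,171): 7 bp
  [171,173): 2 bp
  [173,181): 8 bp
  [181,188): 7 bp
  [188,200): 12 bp
  [200,203): 3 bp
  [203,208): 5 bp

[2,2,3,5,6,6,7,7,7,7,7,7,8,8,8,8,9,10,12,12,13,15,16,23]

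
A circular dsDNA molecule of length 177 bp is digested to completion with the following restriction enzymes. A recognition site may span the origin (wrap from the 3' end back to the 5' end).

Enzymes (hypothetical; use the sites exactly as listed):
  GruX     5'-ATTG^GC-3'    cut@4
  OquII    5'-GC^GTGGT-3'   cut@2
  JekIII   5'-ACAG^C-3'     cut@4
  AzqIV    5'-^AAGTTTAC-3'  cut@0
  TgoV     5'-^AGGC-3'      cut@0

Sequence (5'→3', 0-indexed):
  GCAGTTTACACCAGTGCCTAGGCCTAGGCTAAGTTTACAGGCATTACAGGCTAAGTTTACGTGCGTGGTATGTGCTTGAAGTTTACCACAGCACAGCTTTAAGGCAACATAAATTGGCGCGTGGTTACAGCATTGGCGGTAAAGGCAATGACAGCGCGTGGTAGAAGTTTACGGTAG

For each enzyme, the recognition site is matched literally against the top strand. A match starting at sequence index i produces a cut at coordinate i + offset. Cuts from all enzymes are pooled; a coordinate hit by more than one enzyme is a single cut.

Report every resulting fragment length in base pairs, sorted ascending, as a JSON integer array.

Site scan:
  GruX ATTGGC/4: at [112, 131] ⇒ [116, 135]
  OquII GCGTGGT/2: at [62, 118, 155] ⇒ [64, 120, 157]
  JekIII ACAGC/4: at [87, 92, 126, 150] ⇒ [91, 96, 130, 154]
  AzqIV AAGTTTAC/0: at [30, 52, 78, 164] ⇒ [30, 52, 78, 164]
  TgoV AGGC/0: at [19, 25, 38, 47, 101, 142, 175] ⇒ [19, 25, 38, 47, 101, 142, 175]

All cut coordinates (distinct, sorted): [19, 25, 30, 38, 47, 52, 64, 78, 91, 96, 101, 116, 120, 130, 135, 142, 154, 157, 164, 175]

Fragments:
  19→25: 6 bp
  25→30: 5 bp
  30→38: 8 bp
  38→47: 9 bp
  47→52: 5 bp
  52→64: 12 bp
  64→78: 14 bp
  78→91: 13 bp
  91→96: 5 bp
  96→101: 5 bp
  101→116: 15 bp
  116→120: 4 bp
  120→130: 10 bp
  130→135: 5 bp
  135→142: 7 bp
  142→154: 12 bp
  154→157: 3 bp
  157→164: 7 bp
  164→175: 11 bp
  175→19 (wrap): 177-175+19 = 21 bp

[3,4,5,5,5,5,5,6,7,7,8,9,10,11,12,12,13,14,15,21]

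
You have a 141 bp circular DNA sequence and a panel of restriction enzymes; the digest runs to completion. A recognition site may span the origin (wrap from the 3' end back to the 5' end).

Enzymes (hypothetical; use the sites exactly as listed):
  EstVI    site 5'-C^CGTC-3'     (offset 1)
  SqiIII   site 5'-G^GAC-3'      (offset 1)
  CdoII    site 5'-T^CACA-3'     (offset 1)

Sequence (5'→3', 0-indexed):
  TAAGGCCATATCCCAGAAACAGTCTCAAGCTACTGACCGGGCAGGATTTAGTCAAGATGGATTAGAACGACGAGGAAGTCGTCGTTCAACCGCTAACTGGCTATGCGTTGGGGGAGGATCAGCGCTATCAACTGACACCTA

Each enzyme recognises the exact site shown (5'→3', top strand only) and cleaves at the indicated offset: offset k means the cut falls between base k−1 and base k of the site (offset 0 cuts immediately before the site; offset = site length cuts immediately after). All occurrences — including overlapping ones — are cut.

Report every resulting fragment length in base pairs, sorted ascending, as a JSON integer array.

Site scan:
  EstVI (CCGTC, off=1): no sites
  SqiIII (GGAC, off=1): no sites
  CdoII (TCACA, off=1): no sites

All cut coordinates (distinct, sorted): ∅

Fragments:
  no cuts → one circular fragment of 141 bp

[141]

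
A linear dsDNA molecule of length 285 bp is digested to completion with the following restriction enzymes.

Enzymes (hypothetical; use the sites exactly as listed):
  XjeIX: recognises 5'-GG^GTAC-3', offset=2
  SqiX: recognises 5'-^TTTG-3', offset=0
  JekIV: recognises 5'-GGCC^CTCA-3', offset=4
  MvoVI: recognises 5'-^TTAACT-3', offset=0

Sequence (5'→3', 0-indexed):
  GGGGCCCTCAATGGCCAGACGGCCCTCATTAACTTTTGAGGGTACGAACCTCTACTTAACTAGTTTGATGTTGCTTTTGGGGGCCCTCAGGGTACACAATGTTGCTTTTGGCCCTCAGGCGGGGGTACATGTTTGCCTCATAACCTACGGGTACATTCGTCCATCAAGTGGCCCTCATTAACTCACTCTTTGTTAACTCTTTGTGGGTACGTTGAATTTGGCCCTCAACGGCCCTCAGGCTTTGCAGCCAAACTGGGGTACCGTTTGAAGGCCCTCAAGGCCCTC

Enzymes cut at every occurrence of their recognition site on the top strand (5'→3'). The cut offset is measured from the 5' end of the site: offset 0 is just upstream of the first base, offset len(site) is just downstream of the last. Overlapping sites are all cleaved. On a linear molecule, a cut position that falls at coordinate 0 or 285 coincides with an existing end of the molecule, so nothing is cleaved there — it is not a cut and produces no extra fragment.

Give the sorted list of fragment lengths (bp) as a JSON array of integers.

[4,4,4,6,6,6,6,7,7,7,7,7,7,7,8,10,10,10,10,11,11,12,12,14,15,17,18,19,23]

Scan for sites:
  XjeIX GGGTAC/2: at [39, 89, 122, 148, 204, 255] ⇒ [41, 91, 124, 150, 206, 257]
  SqiX TTTG/0: at [34, 63, 75, 106, 131, 188, 199, 216, 240, 263] ⇒ [34, 63, 75, 106, 131, 188, 199, 216, 240, 263]
  JekIV GGCCCTCA/4: at [2, 20, 81, 109, 169, 219, 229, 269] ⇒ [6, 24, 85, 113, 173, 223, 233, 273]
  MvoVI TTAACT/0: at [28, 55, 177, 192] ⇒ [28, 55, 177, 192]

Pooled cuts: [6, 24, 28, 34, 41, 55, 63, 75, 85, 91, 106, 113, 124, 131, 150, 173, 177, 188, 192, 199, 206, 216, 223, 233, 240, 257, 263, 273]

Fragments:
  [0,6): 6 bp
  [6,24): 18 bp
  [24,28): 4 bp
  [28,34): 6 bp
  [34,41): 7 bp
  [41,55): 14 bp
  [55,63): 8 bp
  [63,75): 12 bp
  [75,85): 10 bp
  [85,91): 6 bp
  [91,106): 15 bp
  [106,113): 7 bp
  [113,124): 11 bp
  [124,131): 7 bp
  [131,150): 19 bp
  [150,173): 23 bp
  [173,177): 4 bp
  [177,188): 11 bp
  [188,192): 4 bp
  [192,199): 7 bp
  [199,206): 7 bp
  [206,216): 10 bp
  [216,223): 7 bp
  [223,233): 10 bp
  [233,240): 7 bp
  [240,257): 17 bp
  [257,263): 6 bp
  [263,273): 10 bp
  [273,285): 12 bp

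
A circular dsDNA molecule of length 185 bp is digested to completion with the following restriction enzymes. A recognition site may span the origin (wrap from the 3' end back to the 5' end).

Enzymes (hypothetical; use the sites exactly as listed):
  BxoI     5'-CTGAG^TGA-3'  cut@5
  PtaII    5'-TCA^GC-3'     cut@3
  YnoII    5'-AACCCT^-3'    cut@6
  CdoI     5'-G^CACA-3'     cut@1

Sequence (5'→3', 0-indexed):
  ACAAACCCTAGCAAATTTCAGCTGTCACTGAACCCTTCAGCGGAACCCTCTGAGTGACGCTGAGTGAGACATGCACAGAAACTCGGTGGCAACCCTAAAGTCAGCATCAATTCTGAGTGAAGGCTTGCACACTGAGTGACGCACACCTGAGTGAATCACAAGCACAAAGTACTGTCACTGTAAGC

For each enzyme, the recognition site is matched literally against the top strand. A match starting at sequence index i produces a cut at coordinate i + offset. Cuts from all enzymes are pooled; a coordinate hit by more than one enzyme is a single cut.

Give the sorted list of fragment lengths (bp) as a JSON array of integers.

[3,5,5,7,9,9,10,10,10,10,10,11,11,14,16,22,23]

Scan for sites:
  BxoI CTGAGTGA/5: at [49, 59, 112, 131, 146] ⇒ [54, 64, 117, 136, 151]
  PtaII TCAGC/3: at [17, 36, 100] ⇒ [20, 39, 103]
  YnoII AACCCT/6: at [3, 30, 43, 90] ⇒ [9, 36, 49, 96]
  CdoI GCACA/1: at [72, 126, 140, 161, 183] ⇒ [73, 127, 141, 162, 184]

All cut coordinates (distinct, sorted): [9, 20, 36, 39, 49, 54, 64, 73, 96, 103, 117, 127, 136, 141, 151, 162, 184]

Fragments:
  9→20: 11 bp
  20→36: 16 bp
  36→39: 3 bp
  39→49: 10 bp
  49→54: 5 bp
  54→64: 10 bp
  64→73: 9 bp
  73→96: 23 bp
  96→103: 7 bp
  103→117: 14 bp
  117→127: 10 bp
  127→136: 9 bp
  136→141: 5 bp
  141→151: 10 bp
  151→162: 11 bp
  162→184: 22 bp
  184→9 (wrap): 185-184+9 = 10 bp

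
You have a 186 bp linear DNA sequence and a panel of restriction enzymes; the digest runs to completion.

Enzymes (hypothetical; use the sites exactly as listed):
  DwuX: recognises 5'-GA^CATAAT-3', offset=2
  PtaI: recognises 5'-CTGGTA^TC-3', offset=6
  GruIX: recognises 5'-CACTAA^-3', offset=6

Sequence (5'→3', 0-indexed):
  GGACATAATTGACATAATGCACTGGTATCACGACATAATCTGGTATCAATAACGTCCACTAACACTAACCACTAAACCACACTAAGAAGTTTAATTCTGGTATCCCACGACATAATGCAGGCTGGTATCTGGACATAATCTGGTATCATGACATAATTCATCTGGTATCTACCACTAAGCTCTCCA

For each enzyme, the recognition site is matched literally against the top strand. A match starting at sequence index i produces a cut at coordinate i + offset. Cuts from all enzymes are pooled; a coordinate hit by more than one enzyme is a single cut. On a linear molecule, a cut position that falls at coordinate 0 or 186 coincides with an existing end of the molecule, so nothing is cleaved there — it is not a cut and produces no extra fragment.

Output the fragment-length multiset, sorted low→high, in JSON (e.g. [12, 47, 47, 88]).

Site scan:
  DwuX (GACATAAT, off=2): starts [1, 10, 31, 108, 131, 149] → cuts [3, 12, 33, 110, 133, 151]
  PtaI (CTGGTATC, off=6): starts [21, 39, 96, 121, 139, 161] → cuts [27, 45, 102, 127, 145, 167]
  GruIX (CACTAA, off=6): starts [56, 62, 69, 79, 172] → cuts [62, 68, 75, 85, 178]

All cut coordinates (distinct, sorted): [3, 12, 27, 33, 45, 62, 68, 75, 85, 102, 110, 127, 133, 145, 151, 167, 178]

Fragment lengths:
  [0,3): 3 bp
  [3,12): 9 bp
  [12,27): 15 bp
  [27,33): 6 bp
  [33,45): 12 bp
  [45,62): 17 bp
  [62,68): 6 bp
  [68,75): 7 bp
  [75,85): 10 bp
  [85,102): 17 bp
  [102,110): 8 bp
  [110,127): 17 bp
  [127,133): 6 bp
  [133,145): 12 bp
  [145,151): 6 bp
  [151,167): 16 bp
  [167,178): 11 bp
  [178,186): 8 bp

[3,6,6,6,6,7,8,8,9,10,11,12,12,15,16,17,17,17]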